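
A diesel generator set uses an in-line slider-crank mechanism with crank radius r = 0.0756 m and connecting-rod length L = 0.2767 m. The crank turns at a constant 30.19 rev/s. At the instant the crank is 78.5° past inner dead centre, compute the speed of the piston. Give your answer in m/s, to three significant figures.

14.8

ω = 2π·30.2 = 189.7 rad/s
For an in-line slider-crank, x = r cosθ + √(L² − r² sin²θ), so v = −rω sinθ·[1 + r cosθ/√(L² − r² sin²θ)].
With r = 0.0756 m, L = 0.2767 m, θ = 78.5°: √(L² − r² sin²θ) = 0.2666 m.
v = −0.0756·189.7·0.97992·[1 + 0.0756·0.19937/0.2666] = -14.847 m/s.
|v| = 14.847 m/s.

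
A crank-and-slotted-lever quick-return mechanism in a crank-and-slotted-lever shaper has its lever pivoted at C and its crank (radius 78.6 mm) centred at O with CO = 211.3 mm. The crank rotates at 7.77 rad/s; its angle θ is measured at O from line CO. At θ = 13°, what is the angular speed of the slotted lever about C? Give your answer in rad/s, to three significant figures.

ω = 7.77 rad/s
Crank pin A relative to C: A = (d + r cosθ, r sinθ); lever angle φ = atan2(r sinθ, d + r cosθ).
Differentiating tanφ: φ̇ = rω(d cosθ + r)/(d² + r² + 2dr cosθ).
d² + r² + 2dr cosθ = |CA|² = 0.0831907 m²;  d cosθ + r = +0.28448 m.
|ω_lever| = |0.0786·7.77·+0.28448| / 0.0831907 = 2.0885 rad/s.

2.09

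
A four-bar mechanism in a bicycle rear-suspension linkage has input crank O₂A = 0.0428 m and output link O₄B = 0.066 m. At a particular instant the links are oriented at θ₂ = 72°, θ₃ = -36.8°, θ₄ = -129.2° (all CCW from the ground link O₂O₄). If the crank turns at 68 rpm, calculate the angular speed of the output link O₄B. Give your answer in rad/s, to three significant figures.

ω₂ = 7.121 rad/s (from 68 rpm).
Differentiating the loop-closure r₂e^{iθ₂}+r₃e^{iθ₃}=r₁+r₄e^{iθ₄} gives r₂ω₂e^{iθ₂}+r₃ω₃e^{iθ₃}=r₄ω₄e^{iθ₄}.
Eliminating the other unknown: ω₄ = r₂ω₂ sin(θ₂−θ₃) / [r₄ sin(θ₄−θ₃)].
Numerator sine = +0.94665; denominator sine = -0.99912.
Result = 0.0428·7.121·(+0.94665) / (0.066·(-0.99912)) = -4.3753 rad/s; magnitude 4.3753 rad/s.

4.38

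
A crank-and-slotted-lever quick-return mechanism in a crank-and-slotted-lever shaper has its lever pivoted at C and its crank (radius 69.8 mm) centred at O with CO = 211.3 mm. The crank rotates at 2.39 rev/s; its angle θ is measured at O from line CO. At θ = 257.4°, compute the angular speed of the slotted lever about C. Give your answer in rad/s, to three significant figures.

0.577

ω = 15.02 rad/s (from 2.39 rev/s).
Crank pin A relative to C: A = (d + r cosθ, r sinθ); lever angle φ = atan2(r sinθ, d + r cosθ).
Differentiating tanφ: φ̇ = rω(d cosθ + r)/(d² + r² + 2dr cosθ).
d² + r² + 2dr cosθ = |CA|² = 0.0430851 m²;  d cosθ + r = +0.023706 m.
|ω_lever| = |0.0698·15.02·+0.023706| / 0.0430851 = 0.57673 rad/s.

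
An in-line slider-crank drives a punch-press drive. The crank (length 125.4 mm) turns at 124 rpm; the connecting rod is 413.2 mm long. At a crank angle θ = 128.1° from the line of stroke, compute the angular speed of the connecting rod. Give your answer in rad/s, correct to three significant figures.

2.50

ω = 12.99 rad/s (converted from 124 rpm).
The rod makes angle φ with the slider axis where L sinφ = r sinθ; differentiating, L cosφ·φ̇ = r ω cosθ.
L cosφ = √(L² − r² sin²θ) = 0.40124 m.
|ω_rod| = r ω |cosθ| / √(L² − r² sin²θ) = 0.1254·12.99·0.61704/0.40124 = 2.5041 rad/s.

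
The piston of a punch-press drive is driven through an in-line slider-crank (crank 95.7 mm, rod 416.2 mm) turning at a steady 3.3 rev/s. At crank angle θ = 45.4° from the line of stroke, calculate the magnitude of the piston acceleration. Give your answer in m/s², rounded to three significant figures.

28.9

ω = 2π·3.3 = 20.73 rad/s
x(θ) = r cosθ + √(L² − r² sin²θ); with ω constant, a = ω²·d²x/dθ².
d²x/dθ² = −r cosθ − r²(cos2θ)/√u − r⁴ sin²2θ/(4u^{3/2}),  u = L² − r² sin²θ = 0.168579 m².
Substituting r = 0.0957 m, L = 0.4162 m, θ = 45.4°: d²x/dθ² = -0.067188 m.
a = ω²·d²x/dθ² = (20.73)²·(-0.067188) = -28.885 m/s²;  |a| = 28.885 m/s².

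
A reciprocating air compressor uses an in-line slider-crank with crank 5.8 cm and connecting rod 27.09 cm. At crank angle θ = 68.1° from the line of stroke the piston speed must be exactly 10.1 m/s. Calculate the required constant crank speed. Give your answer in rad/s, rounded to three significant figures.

174

For an in-line slider-crank, |v_piston| = rω|sinθ|·[1 + r cosθ/√(L² − r² sin²θ)].
With r = 0.058 m, L = 0.2709 m, θ = 68.1°: the bracketed kinematic factor |dx/dθ| = 0.058199 m.
ω = v/|dx/dθ| = 10.1/0.058199 = 173.54 rad/s.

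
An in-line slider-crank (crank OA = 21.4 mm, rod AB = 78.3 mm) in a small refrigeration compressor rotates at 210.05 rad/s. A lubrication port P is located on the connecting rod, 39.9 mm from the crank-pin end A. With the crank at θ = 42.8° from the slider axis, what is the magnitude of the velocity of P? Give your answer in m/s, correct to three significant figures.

ω = 210.1 rad/s.  Crank-pin speed |V_A| = rω = 4.4951 m/s, perpendicular to OA.
Rod angle: sinφ = −(r/L) sinθ ⇒ φ = -10.702°; ω_rod = −rω cosθ/√(L²−r²sin²θ) = -42.868 rad/s.
V_P = V_A + ω_rod × AP, with AP = 0.0399 m along the rod.
Components: V_Px = −rω sinθ − a·ω_rod·sinφ = -3.3718 m/s;  V_Py = rω cosθ + a·ω_rod·cosφ = +1.6175 m/s.
|V_P| = √(V_Px² + V_Py²) = 3.7397 m/s.

3.74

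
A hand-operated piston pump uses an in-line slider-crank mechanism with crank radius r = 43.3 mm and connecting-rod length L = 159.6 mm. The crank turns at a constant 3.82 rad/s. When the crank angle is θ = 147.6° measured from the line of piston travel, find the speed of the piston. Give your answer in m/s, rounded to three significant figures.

0.0681

ω = 3.82 rad/s
For an in-line slider-crank, x = r cosθ + √(L² − r² sin²θ), so v = −rω sinθ·[1 + r cosθ/√(L² − r² sin²θ)].
With r = 0.0433 m, L = 0.1596 m, θ = 147.6°: √(L² − r² sin²θ) = 0.1579 m.
v = −0.0433·3.82·0.53583·[1 + 0.0433·-0.84433/0.1579] = -0.068109 m/s.
|v| = 0.068109 m/s.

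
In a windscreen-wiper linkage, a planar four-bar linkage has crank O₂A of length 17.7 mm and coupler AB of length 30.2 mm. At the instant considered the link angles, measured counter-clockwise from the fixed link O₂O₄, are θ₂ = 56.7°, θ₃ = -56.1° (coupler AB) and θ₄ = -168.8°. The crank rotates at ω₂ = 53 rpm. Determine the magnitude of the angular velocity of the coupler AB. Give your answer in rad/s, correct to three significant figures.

ω₂ = 5.55 rad/s (from 53 rpm).
Differentiating the loop-closure r₂e^{iθ₂}+r₃e^{iθ₃}=r₁+r₄e^{iθ₄} gives r₂ω₂e^{iθ₂}+r₃ω₃e^{iθ₃}=r₄ω₄e^{iθ₄}.
Eliminating the other unknown: ω₃ = r₂ω₂ sin(θ₄−θ₂) / [r₃ sin(θ₃−θ₄)].
Numerator sine = +0.71325; denominator sine = +0.92254.
Result = 0.0177·5.55·(+0.71325) / (0.0302·(+0.92254)) = +2.5149 rad/s; magnitude 2.5149 rad/s.

2.51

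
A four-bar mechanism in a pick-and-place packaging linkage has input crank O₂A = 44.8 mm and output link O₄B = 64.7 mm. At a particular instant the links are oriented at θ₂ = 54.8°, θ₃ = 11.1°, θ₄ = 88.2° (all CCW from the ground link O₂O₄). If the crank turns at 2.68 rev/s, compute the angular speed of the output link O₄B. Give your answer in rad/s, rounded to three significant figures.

8.26

ω₂ = 16.84 rad/s (from 2.68 rev/s).
Differentiating the loop-closure r₂e^{iθ₂}+r₃e^{iθ₃}=r₁+r₄e^{iθ₄} gives r₂ω₂e^{iθ₂}+r₃ω₃e^{iθ₃}=r₄ω₄e^{iθ₄}.
Eliminating the other unknown: ω₄ = r₂ω₂ sin(θ₂−θ₃) / [r₄ sin(θ₄−θ₃)].
Numerator sine = +0.69088; denominator sine = +0.97476.
Result = 0.0448·16.84·(+0.69088) / (0.0647·(+0.97476)) = +8.2641 rad/s; magnitude 8.2641 rad/s.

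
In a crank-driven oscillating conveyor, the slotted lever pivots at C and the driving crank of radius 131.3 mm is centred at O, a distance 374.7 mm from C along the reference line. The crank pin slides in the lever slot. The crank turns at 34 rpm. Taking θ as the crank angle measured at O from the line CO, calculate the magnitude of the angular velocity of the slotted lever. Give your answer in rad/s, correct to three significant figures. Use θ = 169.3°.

1.82

ω = 3.56 rad/s (from 34 rpm).
Crank pin A relative to C: A = (d + r cosθ, r sinθ); lever angle φ = atan2(r sinθ, d + r cosθ).
Differentiating tanφ: φ̇ = rω(d cosθ + r)/(d² + r² + 2dr cosθ).
d² + r² + 2dr cosθ = |CA|² = 0.0609544 m²;  d cosθ + r = -0.23689 m.
|ω_lever| = |0.1313·3.56·-0.23689| / 0.0609544 = 1.8168 rad/s.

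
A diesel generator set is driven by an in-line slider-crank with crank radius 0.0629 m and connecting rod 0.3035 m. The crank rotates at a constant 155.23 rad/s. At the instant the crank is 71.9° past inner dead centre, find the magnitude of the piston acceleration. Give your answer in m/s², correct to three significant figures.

214

ω = 155.2 rad/s
x(θ) = r cosθ + √(L² − r² sin²θ); with ω constant, a = ω²·d²x/dθ².
d²x/dθ² = −r cosθ − r²(cos2θ)/√u − r⁴ sin²2θ/(4u^{3/2}),  u = L² − r² sin²θ = 0.0885377 m².
Substituting r = 0.0629 m, L = 0.3035 m, θ = 71.9°: d²x/dθ² = -0.0088636 m.
a = ω²·d²x/dθ² = (155.2)²·(-0.0088636) = -213.58 m/s²;  |a| = 213.58 m/s².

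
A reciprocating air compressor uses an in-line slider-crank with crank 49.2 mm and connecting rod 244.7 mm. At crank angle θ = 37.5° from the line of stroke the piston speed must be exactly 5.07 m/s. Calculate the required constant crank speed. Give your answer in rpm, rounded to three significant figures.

For an in-line slider-crank, |v_piston| = rω|sinθ|·[1 + r cosθ/√(L² − r² sin²θ)].
With r = 0.0492 m, L = 0.2447 m, θ = 37.5°: the bracketed kinematic factor |dx/dθ| = 0.034765 m.
ω = v/|dx/dθ| = 5.07/0.034765 = 145.84 rad/s.
N = 60ω/(2π) = 1392.6 rpm.

1390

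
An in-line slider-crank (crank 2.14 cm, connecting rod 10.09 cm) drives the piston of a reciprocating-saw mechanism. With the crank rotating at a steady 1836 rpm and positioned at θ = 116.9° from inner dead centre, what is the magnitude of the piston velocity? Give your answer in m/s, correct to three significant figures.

ω = 2π·1836/60 = 192.3 rad/s
For an in-line slider-crank, x = r cosθ + √(L² − r² sin²θ), so v = −rω sinθ·[1 + r cosθ/√(L² − r² sin²θ)].
With r = 0.0214 m, L = 0.1009 m, θ = 116.9°: √(L² − r² sin²θ) = 0.099079 m.
v = −0.0214·192.3·0.89180·[1 + 0.0214·-0.45243/0.099079] = -3.3107 m/s.
|v| = 3.3107 m/s.

3.31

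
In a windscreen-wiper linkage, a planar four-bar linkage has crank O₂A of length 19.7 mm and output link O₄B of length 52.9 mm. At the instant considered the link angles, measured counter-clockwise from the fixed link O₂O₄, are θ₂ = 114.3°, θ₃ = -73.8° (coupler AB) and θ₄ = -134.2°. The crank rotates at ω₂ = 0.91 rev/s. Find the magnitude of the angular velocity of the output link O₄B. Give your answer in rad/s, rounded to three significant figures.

0.345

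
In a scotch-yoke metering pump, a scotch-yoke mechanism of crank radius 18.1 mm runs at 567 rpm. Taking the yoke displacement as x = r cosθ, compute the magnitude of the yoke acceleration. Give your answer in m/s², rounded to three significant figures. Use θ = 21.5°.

59.4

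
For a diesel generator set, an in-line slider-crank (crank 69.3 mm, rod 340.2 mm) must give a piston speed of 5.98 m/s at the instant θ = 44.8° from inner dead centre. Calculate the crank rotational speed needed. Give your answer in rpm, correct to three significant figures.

For an in-line slider-crank, |v_piston| = rω|sinθ|·[1 + r cosθ/√(L² − r² sin²θ)].
With r = 0.0693 m, L = 0.3402 m, θ = 44.8°: the bracketed kinematic factor |dx/dθ| = 0.055963 m.
ω = v/|dx/dθ| = 5.98/0.055963 = 106.86 rad/s.
N = 60ω/(2π) = 1020.4 rpm.

1020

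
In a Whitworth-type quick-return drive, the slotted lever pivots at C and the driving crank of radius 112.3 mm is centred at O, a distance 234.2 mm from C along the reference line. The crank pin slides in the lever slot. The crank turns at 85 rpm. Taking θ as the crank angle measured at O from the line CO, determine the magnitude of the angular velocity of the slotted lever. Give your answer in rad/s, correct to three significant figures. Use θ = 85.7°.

ω = 8.901 rad/s (from 85 rpm).
Crank pin A relative to C: A = (d + r cosθ, r sinθ); lever angle φ = atan2(r sinθ, d + r cosθ).
Differentiating tanφ: φ̇ = rω(d cosθ + r)/(d² + r² + 2dr cosθ).
d² + r² + 2dr cosθ = |CA|² = 0.0714049 m²;  d cosθ + r = +0.12986 m.
|ω_lever| = |0.1123·8.901·+0.12986| / 0.0714049 = 1.8179 rad/s.

1.82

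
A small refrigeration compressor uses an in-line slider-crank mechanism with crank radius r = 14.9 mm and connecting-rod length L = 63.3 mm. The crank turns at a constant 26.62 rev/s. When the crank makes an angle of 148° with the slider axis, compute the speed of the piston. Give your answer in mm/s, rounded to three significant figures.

1050

ω = 2π·26.6 = 167.3 rad/s
For an in-line slider-crank, x = r cosθ + √(L² − r² sin²θ), so v = −rω sinθ·[1 + r cosθ/√(L² − r² sin²θ)].
With r = 0.0149 m, L = 0.0633 m, θ = 148°: √(L² − r² sin²θ) = 0.062806 m.
v = −0.0149·167.3·0.52992·[1 + 0.0149·-0.84805/0.062806] = -1.0549 m/s.
|v| = 1.0549 m/s = 1054.9 mm/s.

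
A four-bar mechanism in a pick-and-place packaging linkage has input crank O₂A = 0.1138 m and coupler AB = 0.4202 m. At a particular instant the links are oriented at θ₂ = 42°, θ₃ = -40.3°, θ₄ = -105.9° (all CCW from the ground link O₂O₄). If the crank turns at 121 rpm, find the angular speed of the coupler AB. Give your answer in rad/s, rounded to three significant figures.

ω₂ = 12.67 rad/s (from 121 rpm).
Differentiating the loop-closure r₂e^{iθ₂}+r₃e^{iθ₃}=r₁+r₄e^{iθ₄} gives r₂ω₂e^{iθ₂}+r₃ω₃e^{iθ₃}=r₄ω₄e^{iθ₄}.
Eliminating the other unknown: ω₃ = r₂ω₂ sin(θ₄−θ₂) / [r₃ sin(θ₃−θ₄)].
Numerator sine = -0.53140; denominator sine = +0.91068.
Result = 0.1138·12.67·(-0.53140) / (0.4202·(+0.91068)) = -2.0024 rad/s; magnitude 2.0024 rad/s.

2.00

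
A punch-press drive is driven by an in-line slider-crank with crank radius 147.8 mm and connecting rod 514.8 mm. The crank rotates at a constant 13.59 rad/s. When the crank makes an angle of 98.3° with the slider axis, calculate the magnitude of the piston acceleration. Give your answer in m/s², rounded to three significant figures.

ω = 13.59 rad/s
x(θ) = r cosθ + √(L² − r² sin²θ); with ω constant, a = ω²·d²x/dθ².
d²x/dθ² = −r cosθ − r²(cos2θ)/√u − r⁴ sin²2θ/(4u^{3/2}),  u = L² − r² sin²θ = 0.243629 m².
Substituting r = 0.1478 m, L = 0.5148 m, θ = 98.3°: d²x/dθ² = +0.063668 m.
a = ω²·d²x/dθ² = (13.59)²·(+0.063668) = +11.759 m/s²;  |a| = 11.759 m/s².

11.8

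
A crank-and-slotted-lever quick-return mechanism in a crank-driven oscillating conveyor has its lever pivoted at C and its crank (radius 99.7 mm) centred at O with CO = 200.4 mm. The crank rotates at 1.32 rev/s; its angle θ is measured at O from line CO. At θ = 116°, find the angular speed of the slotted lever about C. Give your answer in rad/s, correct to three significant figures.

0.301

ω = 8.294 rad/s (from 1.32 rev/s).
Crank pin A relative to C: A = (d + r cosθ, r sinθ); lever angle φ = atan2(r sinθ, d + r cosθ).
Differentiating tanφ: φ̇ = rω(d cosθ + r)/(d² + r² + 2dr cosθ).
d² + r² + 2dr cosθ = |CA|² = 0.032583 m²;  d cosθ + r = +0.01185 m.
|ω_lever| = |0.0997·8.294·+0.01185| / 0.032583 = 0.30074 rad/s.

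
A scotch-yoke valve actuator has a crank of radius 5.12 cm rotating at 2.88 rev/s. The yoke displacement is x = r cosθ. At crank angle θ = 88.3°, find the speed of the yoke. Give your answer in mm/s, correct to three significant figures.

926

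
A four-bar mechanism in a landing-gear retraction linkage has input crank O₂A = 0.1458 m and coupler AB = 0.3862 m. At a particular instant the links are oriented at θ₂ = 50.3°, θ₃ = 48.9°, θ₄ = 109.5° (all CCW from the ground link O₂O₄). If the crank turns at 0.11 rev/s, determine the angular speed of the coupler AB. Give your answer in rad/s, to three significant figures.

0.257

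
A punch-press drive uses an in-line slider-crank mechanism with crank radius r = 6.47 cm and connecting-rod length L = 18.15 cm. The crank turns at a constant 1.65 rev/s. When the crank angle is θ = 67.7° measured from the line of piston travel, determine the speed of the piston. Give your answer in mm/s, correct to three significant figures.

ω = 2π·1.65 = 10.37 rad/s
For an in-line slider-crank, x = r cosθ + √(L² − r² sin²θ), so v = −rω sinθ·[1 + r cosθ/√(L² − r² sin²θ)].
With r = 0.0647 m, L = 0.1815 m, θ = 67.7°: √(L² − r² sin²θ) = 0.17134 m.
v = −0.0647·10.37·0.92521·[1 + 0.0647·0.37946/0.17134] = -0.70952 m/s.
|v| = 0.70952 m/s = 709.52 mm/s.

710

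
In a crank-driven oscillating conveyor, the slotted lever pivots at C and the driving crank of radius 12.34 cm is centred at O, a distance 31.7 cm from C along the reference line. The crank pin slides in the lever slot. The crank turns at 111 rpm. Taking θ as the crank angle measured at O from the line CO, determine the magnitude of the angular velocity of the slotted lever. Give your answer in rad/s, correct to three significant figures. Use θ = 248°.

ω = 11.62 rad/s (from 111 rpm).
Crank pin A relative to C: A = (d + r cosθ, r sinθ); lever angle φ = atan2(r sinθ, d + r cosθ).
Differentiating tanφ: φ̇ = rω(d cosθ + r)/(d² + r² + 2dr cosθ).
d² + r² + 2dr cosθ = |CA|² = 0.086409 m²;  d cosθ + r = +0.0046497 m.
|ω_lever| = |0.1234·11.62·+0.0046497| / 0.086409 = 0.077185 rad/s.

0.0772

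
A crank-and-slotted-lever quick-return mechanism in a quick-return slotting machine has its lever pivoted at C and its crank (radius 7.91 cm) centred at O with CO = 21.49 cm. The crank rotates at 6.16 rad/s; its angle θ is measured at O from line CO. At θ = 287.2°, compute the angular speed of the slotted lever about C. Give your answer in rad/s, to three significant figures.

ω = 6.16 rad/s
Crank pin A relative to C: A = (d + r cosθ, r sinθ); lever angle φ = atan2(r sinθ, d + r cosθ).
Differentiating tanφ: φ̇ = rω(d cosθ + r)/(d² + r² + 2dr cosθ).
d² + r² + 2dr cosθ = |CA|² = 0.0624921 m²;  d cosθ + r = +0.14265 m.
|ω_lever| = |0.0791·6.16·+0.14265| / 0.0624921 = 1.1122 rad/s.

1.11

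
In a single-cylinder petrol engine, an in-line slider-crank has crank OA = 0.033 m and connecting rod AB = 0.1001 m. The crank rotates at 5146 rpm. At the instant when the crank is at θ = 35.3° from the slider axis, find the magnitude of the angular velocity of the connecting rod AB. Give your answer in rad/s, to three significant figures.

ω = 538.9 rad/s (converted from 5146 rpm).
The rod makes angle φ with the slider axis where L sinφ = r sinθ; differentiating, L cosφ·φ̇ = r ω cosθ.
L cosφ = √(L² − r² sin²θ) = 0.098267 m.
|ω_rod| = r ω |cosθ| / √(L² − r² sin²θ) = 0.033·538.9·0.81614/0.098267 = 147.7 rad/s.

148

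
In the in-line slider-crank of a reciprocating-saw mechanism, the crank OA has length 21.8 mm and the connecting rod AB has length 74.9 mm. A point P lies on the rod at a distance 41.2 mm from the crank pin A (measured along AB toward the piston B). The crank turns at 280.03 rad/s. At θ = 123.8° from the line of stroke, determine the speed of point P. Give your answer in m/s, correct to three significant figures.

ω = 280 rad/s.  Crank-pin speed |V_A| = rω = 6.1047 m/s, perpendicular to OA.
Rod angle: sinφ = −(r/L) sinθ ⇒ φ = -13.996°; ω_rod = −rω cosθ/√(L²−r²sin²θ) = +46.728 rad/s.
V_P = V_A + ω_rod × AP, with AP = 0.0412 m along the rod.
Components: V_Px = −rω sinθ − a·ω_rod·sinφ = -4.6072 m/s;  V_Py = rω cosθ + a·ω_rod·cosφ = -1.528 m/s.
|V_P| = √(V_Px² + V_Py²) = 4.854 m/s.

4.85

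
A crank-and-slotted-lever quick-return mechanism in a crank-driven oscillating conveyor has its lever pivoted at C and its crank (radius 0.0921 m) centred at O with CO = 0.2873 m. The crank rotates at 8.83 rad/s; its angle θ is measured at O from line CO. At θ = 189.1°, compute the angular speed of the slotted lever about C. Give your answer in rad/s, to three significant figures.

4.02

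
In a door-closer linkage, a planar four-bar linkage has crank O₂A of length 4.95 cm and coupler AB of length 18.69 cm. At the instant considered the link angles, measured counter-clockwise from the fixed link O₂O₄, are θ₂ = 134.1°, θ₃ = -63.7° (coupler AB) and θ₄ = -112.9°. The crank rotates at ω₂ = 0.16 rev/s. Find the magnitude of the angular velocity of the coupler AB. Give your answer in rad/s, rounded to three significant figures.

ω₂ = 1.005 rad/s (from 0.16 rev/s).
Differentiating the loop-closure r₂e^{iθ₂}+r₃e^{iθ₃}=r₁+r₄e^{iθ₄} gives r₂ω₂e^{iθ₂}+r₃ω₃e^{iθ₃}=r₄ω₄e^{iθ₄}.
Eliminating the other unknown: ω₃ = r₂ω₂ sin(θ₄−θ₂) / [r₃ sin(θ₃−θ₄)].
Numerator sine = +0.92050; denominator sine = +0.75700.
Result = 0.0495·1.005·(+0.92050) / (0.1869·(+0.75700)) = +0.32376 rad/s; magnitude 0.32376 rad/s.

0.324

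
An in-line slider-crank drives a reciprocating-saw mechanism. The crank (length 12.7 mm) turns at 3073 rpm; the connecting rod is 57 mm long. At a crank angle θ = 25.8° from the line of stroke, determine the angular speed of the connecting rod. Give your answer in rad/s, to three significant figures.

64.9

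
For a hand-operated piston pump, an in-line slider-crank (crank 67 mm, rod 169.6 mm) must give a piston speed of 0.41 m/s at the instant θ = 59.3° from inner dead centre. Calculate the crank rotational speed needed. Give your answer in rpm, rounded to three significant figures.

For an in-line slider-crank, |v_piston| = rω|sinθ|·[1 + r cosθ/√(L² − r² sin²θ)].
With r = 0.067 m, L = 0.1696 m, θ = 59.3°: the bracketed kinematic factor |dx/dθ| = 0.069964 m.
ω = v/|dx/dθ| = 0.41/0.069964 = 5.8602 rad/s.
N = 60ω/(2π) = 55.96 rpm.

56.0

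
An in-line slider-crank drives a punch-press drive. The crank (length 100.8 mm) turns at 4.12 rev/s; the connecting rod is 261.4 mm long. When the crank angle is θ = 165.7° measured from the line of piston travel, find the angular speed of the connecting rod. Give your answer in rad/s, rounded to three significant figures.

ω = 25.89 rad/s (converted from 4.12 rev/s).
The rod makes angle φ with the slider axis where L sinφ = r sinθ; differentiating, L cosφ·φ̇ = r ω cosθ.
L cosφ = √(L² − r² sin²θ) = 0.26021 m.
|ω_rod| = r ω |cosθ| / √(L² − r² sin²θ) = 0.1008·25.89·0.96902/0.26021 = 9.7172 rad/s.

9.72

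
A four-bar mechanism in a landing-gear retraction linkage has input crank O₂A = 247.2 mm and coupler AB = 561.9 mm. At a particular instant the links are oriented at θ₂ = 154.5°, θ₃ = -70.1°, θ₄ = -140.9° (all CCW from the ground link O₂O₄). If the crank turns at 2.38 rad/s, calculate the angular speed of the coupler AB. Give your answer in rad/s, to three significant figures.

ω₂ = 2.38 rad/s
Differentiating the loop-closure r₂e^{iθ₂}+r₃e^{iθ₃}=r₁+r₄e^{iθ₄} gives r₂ω₂e^{iθ₂}+r₃ω₃e^{iθ₃}=r₄ω₄e^{iθ₄}.
Eliminating the other unknown: ω₃ = r₂ω₂ sin(θ₄−θ₂) / [r₃ sin(θ₃−θ₄)].
Numerator sine = +0.90334; denominator sine = +0.94438.
Result = 0.2472·2.38·(+0.90334) / (0.5619·(+0.94438)) = +1.0015 rad/s; magnitude 1.0015 rad/s.

1.00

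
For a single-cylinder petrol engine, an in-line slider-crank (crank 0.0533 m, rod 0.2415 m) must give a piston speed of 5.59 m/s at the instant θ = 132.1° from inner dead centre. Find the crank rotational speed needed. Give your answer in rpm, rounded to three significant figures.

For an in-line slider-crank, |v_piston| = rω|sinθ|·[1 + r cosθ/√(L² − r² sin²θ)].
With r = 0.0533 m, L = 0.2415 m, θ = 132.1°: the bracketed kinematic factor |dx/dθ| = 0.033616 m.
ω = v/|dx/dθ| = 5.59/0.033616 = 166.29 rad/s.
N = 60ω/(2π) = 1588 rpm.

1590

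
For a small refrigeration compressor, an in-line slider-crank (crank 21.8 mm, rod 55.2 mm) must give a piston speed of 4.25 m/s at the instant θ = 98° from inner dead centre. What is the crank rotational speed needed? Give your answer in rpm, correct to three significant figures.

2000

For an in-line slider-crank, |v_piston| = rω|sinθ|·[1 + r cosθ/√(L² − r² sin²θ)].
With r = 0.0218 m, L = 0.0552 m, θ = 98°: the bracketed kinematic factor |dx/dθ| = 0.020299 m.
ω = v/|dx/dθ| = 4.25/0.020299 = 209.37 rad/s.
N = 60ω/(2π) = 1999.4 rpm.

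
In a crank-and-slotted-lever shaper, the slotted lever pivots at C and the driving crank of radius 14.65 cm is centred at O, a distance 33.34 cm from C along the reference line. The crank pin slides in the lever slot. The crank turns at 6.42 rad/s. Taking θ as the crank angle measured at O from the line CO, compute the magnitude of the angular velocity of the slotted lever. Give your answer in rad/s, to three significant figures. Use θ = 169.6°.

ω = 6.42 rad/s
Crank pin A relative to C: A = (d + r cosθ, r sinθ); lever angle φ = atan2(r sinθ, d + r cosθ).
Differentiating tanφ: φ̇ = rω(d cosθ + r)/(d² + r² + 2dr cosθ).
d² + r² + 2dr cosθ = |CA|² = 0.0365365 m²;  d cosθ + r = -0.18142 m.
|ω_lever| = |0.1465·6.42·-0.18142| / 0.0365365 = 4.6702 rad/s.

4.67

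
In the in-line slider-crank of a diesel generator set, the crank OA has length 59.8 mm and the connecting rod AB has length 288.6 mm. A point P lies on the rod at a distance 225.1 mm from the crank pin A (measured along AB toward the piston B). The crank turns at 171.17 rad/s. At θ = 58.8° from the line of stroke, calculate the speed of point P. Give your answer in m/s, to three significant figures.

ω = 171.2 rad/s.  Crank-pin speed |V_A| = rω = 10.236 m/s, perpendicular to OA.
Rod angle: sinφ = −(r/L) sinθ ⇒ φ = -10.209°; ω_rod = −rω cosθ/√(L²−r²sin²θ) = -18.669 rad/s.
V_P = V_A + ω_rod × AP, with AP = 0.2251 m along the rod.
Components: V_Px = −rω sinθ − a·ω_rod·sinφ = -9.5003 m/s;  V_Py = rω cosθ + a·ω_rod·cosφ = +1.1667 m/s.
|V_P| = √(V_Px² + V_Py²) = 9.5717 m/s.

9.57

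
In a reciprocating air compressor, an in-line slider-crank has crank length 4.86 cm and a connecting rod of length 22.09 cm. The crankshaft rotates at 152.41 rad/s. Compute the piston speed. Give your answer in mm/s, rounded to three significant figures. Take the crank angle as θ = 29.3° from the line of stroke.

ω = 152.4 rad/s
For an in-line slider-crank, x = r cosθ + √(L² − r² sin²θ), so v = −rω sinθ·[1 + r cosθ/√(L² − r² sin²θ)].
With r = 0.0486 m, L = 0.2209 m, θ = 29.3°: √(L² − r² sin²θ) = 0.21962 m.
v = −0.0486·152.4·0.48938·[1 + 0.0486·0.87207/0.21962] = -4.3245 m/s.
|v| = 4.3245 m/s = 4324.5 mm/s.

4320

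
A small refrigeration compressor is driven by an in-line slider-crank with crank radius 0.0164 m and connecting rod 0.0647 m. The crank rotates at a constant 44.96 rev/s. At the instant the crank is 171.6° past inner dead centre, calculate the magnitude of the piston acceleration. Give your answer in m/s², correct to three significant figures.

976

ω = 2π·45 = 282.5 rad/s
x(θ) = r cosθ + √(L² − r² sin²θ); with ω constant, a = ω²·d²x/dθ².
d²x/dθ² = −r cosθ − r²(cos2θ)/√u − r⁴ sin²2θ/(4u^{3/2}),  u = L² − r² sin²θ = 0.00418035 m².
Substituting r = 0.0164 m, L = 0.0647 m, θ = 171.6°: d²x/dθ² = +0.012236 m.
a = ω²·d²x/dθ² = (282.5)²·(+0.012236) = +976.47 m/s²;  |a| = 976.47 m/s².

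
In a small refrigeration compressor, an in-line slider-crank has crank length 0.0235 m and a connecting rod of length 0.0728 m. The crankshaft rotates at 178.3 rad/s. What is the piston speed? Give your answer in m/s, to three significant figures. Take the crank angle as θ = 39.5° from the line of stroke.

ω = 178.3 rad/s
For an in-line slider-crank, x = r cosθ + √(L² − r² sin²θ), so v = −rω sinθ·[1 + r cosθ/√(L² − r² sin²θ)].
With r = 0.0235 m, L = 0.0728 m, θ = 39.5°: √(L² − r² sin²θ) = 0.071249 m.
v = −0.0235·178.3·0.63608·[1 + 0.0235·0.77162/0.071249] = -3.3435 m/s.
|v| = 3.3435 m/s.

3.34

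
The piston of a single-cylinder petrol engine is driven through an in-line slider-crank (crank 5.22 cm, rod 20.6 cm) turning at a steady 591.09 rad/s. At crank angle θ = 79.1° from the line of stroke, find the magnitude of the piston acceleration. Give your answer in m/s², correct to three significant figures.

970

ω = 591.1 rad/s
x(θ) = r cosθ + √(L² − r² sin²θ); with ω constant, a = ω²·d²x/dθ².
d²x/dθ² = −r cosθ − r²(cos2θ)/√u − r⁴ sin²2θ/(4u^{3/2}),  u = L² − r² sin²θ = 0.0398086 m².
Substituting r = 0.0522 m, L = 0.206 m, θ = 79.1°: d²x/dθ² = +0.0027772 m.
a = ω²·d²x/dθ² = (591.1)²·(+0.0027772) = +970.33 m/s²;  |a| = 970.33 m/s².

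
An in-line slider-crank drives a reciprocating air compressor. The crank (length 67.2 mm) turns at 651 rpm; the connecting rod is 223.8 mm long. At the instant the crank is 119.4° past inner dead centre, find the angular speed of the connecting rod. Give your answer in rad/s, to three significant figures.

10.4

ω = 68.17 rad/s (converted from 651 rpm).
The rod makes angle φ with the slider axis where L sinφ = r sinθ; differentiating, L cosφ·φ̇ = r ω cosθ.
L cosφ = √(L² − r² sin²θ) = 0.21601 m.
|ω_rod| = r ω |cosθ| / √(L² − r² sin²θ) = 0.0672·68.17·0.49090/0.21601 = 10.411 rad/s.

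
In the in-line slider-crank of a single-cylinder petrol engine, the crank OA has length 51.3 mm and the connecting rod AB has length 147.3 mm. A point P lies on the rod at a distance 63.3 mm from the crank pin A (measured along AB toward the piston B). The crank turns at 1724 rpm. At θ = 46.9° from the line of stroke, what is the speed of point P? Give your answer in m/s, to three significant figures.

ω = 180.5 rad/s.  Crank-pin speed |V_A| = rω = 9.2615 m/s, perpendicular to OA.
Rod angle: sinφ = −(r/L) sinθ ⇒ φ = -14.732°; ω_rod = −rω cosθ/√(L²−r²sin²θ) = -44.421 rad/s.
V_P = V_A + ω_rod × AP, with AP = 0.0633 m along the rod.
Components: V_Px = −rω sinθ − a·ω_rod·sinφ = -7.4775 m/s;  V_Py = rω cosθ + a·ω_rod·cosφ = +3.6087 m/s.
|V_P| = √(V_Px² + V_Py²) = 8.3027 m/s.

8.30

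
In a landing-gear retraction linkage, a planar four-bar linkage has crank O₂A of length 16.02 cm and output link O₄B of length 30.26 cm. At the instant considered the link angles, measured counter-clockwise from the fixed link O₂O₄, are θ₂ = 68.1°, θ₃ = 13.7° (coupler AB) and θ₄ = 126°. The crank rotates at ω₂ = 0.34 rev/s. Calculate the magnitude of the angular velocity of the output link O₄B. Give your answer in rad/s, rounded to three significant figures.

0.994

ω₂ = 2.136 rad/s (from 0.34 rev/s).
Differentiating the loop-closure r₂e^{iθ₂}+r₃e^{iθ₃}=r₁+r₄e^{iθ₄} gives r₂ω₂e^{iθ₂}+r₃ω₃e^{iθ₃}=r₄ω₄e^{iθ₄}.
Eliminating the other unknown: ω₄ = r₂ω₂ sin(θ₂−θ₃) / [r₄ sin(θ₄−θ₃)].
Numerator sine = +0.81310; denominator sine = +0.92521.
Result = 0.1602·2.136·(+0.81310) / (0.3026·(+0.92521)) = +0.99393 rad/s; magnitude 0.99393 rad/s.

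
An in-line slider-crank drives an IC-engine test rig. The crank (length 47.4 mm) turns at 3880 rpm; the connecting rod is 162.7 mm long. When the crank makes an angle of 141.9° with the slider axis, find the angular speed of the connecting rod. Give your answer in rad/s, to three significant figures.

ω = 406.3 rad/s (converted from 3880 rpm).
The rod makes angle φ with the slider axis where L sinφ = r sinθ; differentiating, L cosφ·φ̇ = r ω cosθ.
L cosφ = √(L² − r² sin²θ) = 0.16005 m.
|ω_rod| = r ω |cosθ| / √(L² − r² sin²θ) = 0.0474·406.3·0.78694/0.16005 = 94.694 rad/s.

94.7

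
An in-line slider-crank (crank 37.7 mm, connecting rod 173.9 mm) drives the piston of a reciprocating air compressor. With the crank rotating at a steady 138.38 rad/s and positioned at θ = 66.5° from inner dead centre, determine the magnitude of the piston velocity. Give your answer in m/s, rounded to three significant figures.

ω = 138.4 rad/s
For an in-line slider-crank, x = r cosθ + √(L² − r² sin²θ), so v = −rω sinθ·[1 + r cosθ/√(L² − r² sin²θ)].
With r = 0.0377 m, L = 0.1739 m, θ = 66.5°: √(L² − r² sin²θ) = 0.17043 m.
v = −0.0377·138.4·0.91706·[1 + 0.0377·0.39875/0.17043] = -5.2062 m/s.
|v| = 5.2062 m/s.

5.21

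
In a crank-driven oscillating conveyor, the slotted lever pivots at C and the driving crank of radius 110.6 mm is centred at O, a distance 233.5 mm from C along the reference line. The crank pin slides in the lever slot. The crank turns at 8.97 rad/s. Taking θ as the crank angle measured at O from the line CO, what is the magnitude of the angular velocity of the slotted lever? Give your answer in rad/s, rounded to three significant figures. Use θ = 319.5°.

2.70

ω = 8.97 rad/s
Crank pin A relative to C: A = (d + r cosθ, r sinθ); lever angle φ = atan2(r sinθ, d + r cosθ).
Differentiating tanφ: φ̇ = rω(d cosθ + r)/(d² + r² + 2dr cosθ).
d² + r² + 2dr cosθ = |CA|² = 0.10603 m²;  d cosθ + r = +0.28815 m.
|ω_lever| = |0.1106·8.97·+0.28815| / 0.10603 = 2.6962 rad/s.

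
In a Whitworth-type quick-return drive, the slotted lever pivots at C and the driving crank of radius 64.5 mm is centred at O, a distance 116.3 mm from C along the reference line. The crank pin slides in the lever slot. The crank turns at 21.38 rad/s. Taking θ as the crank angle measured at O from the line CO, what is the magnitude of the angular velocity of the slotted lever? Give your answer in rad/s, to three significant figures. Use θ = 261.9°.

ω = 21.38 rad/s
Crank pin A relative to C: A = (d + r cosθ, r sinθ); lever angle φ = atan2(r sinθ, d + r cosθ).
Differentiating tanφ: φ̇ = rω(d cosθ + r)/(d² + r² + 2dr cosθ).
d² + r² + 2dr cosθ = |CA|² = 0.015572 m²;  d cosθ + r = +0.048113 m.
|ω_lever| = |0.0645·21.38·+0.048113| / 0.015572 = 4.2607 rad/s.

4.26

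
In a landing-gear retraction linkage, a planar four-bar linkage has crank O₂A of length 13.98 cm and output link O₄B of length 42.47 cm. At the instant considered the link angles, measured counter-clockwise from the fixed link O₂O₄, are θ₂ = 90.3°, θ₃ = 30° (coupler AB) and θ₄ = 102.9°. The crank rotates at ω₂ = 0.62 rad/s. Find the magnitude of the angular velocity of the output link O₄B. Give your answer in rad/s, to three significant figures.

ω₂ = 0.62 rad/s
Differentiating the loop-closure r₂e^{iθ₂}+r₃e^{iθ₃}=r₁+r₄e^{iθ₄} gives r₂ω₂e^{iθ₂}+r₃ω₃e^{iθ₃}=r₄ω₄e^{iθ₄}.
Eliminating the other unknown: ω₄ = r₂ω₂ sin(θ₂−θ₃) / [r₄ sin(θ₄−θ₃)].
Numerator sine = +0.86863; denominator sine = +0.95579.
Result = 0.1398·0.62·(+0.86863) / (0.4247·(+0.95579)) = +0.18548 rad/s; magnitude 0.18548 rad/s.

0.185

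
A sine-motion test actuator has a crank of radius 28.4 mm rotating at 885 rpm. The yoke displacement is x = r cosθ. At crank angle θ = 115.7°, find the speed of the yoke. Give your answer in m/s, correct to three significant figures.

ω = 92.68 rad/s (from 885 rpm).
x = r cosθ ⇒ ẋ = −rω sinθ.
|v| = rω|sinθ| = 0.0284·92.68·|sin 115.7°| = 2.3717 m/s.

2.37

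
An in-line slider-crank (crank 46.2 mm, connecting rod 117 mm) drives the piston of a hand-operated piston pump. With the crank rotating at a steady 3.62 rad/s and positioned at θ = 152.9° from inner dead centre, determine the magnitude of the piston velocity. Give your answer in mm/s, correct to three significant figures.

49.0

ω = 3.62 rad/s
For an in-line slider-crank, x = r cosθ + √(L² − r² sin²θ), so v = −rω sinθ·[1 + r cosθ/√(L² − r² sin²θ)].
With r = 0.0462 m, L = 0.117 m, θ = 152.9°: √(L² − r² sin²θ) = 0.11509 m.
v = −0.0462·3.62·0.45554·[1 + 0.0462·-0.89021/0.11509] = -0.048962 m/s.
|v| = 0.048962 m/s = 48.962 mm/s.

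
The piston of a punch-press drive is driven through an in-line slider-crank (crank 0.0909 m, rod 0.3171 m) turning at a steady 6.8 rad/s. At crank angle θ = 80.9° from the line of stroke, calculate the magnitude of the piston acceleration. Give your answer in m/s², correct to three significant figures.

ω = 6.8 rad/s
x(θ) = r cosθ + √(L² − r² sin²θ); with ω constant, a = ω²·d²x/dθ².
d²x/dθ² = −r cosθ − r²(cos2θ)/√u − r⁴ sin²2θ/(4u^{3/2}),  u = L² − r² sin²θ = 0.0924963 m².
Substituting r = 0.0909 m, L = 0.3171 m, θ = 80.9°: d²x/dθ² = +0.011374 m.
a = ω²·d²x/dθ² = (6.8)²·(+0.011374) = +0.52591 m/s²;  |a| = 0.52591 m/s².

0.526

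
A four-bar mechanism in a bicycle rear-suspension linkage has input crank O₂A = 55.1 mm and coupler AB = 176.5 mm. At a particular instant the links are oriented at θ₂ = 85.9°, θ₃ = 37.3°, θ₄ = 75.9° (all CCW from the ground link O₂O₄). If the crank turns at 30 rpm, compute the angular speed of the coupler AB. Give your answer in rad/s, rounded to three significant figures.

0.273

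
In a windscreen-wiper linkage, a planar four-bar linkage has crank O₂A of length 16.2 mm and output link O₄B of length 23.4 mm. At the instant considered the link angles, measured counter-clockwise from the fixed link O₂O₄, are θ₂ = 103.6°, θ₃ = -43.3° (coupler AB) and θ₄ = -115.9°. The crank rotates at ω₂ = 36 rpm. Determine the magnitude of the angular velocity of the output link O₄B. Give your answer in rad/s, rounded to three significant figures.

1.49

ω₂ = 3.77 rad/s (from 36 rpm).
Differentiating the loop-closure r₂e^{iθ₂}+r₃e^{iθ₃}=r₁+r₄e^{iθ₄} gives r₂ω₂e^{iθ₂}+r₃ω₃e^{iθ₃}=r₄ω₄e^{iθ₄}.
Eliminating the other unknown: ω₄ = r₂ω₂ sin(θ₂−θ₃) / [r₄ sin(θ₄−θ₃)].
Numerator sine = +0.54610; denominator sine = -0.95424.
Result = 0.0162·3.77·(+0.54610) / (0.0234·(-0.95424)) = -1.4936 rad/s; magnitude 1.4936 rad/s.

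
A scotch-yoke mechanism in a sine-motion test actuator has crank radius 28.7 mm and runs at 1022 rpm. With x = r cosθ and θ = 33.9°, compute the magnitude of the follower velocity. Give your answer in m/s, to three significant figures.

ω = 107 rad/s (from 1022 rpm).
x = r cosθ ⇒ ẋ = −rω sinθ.
|v| = rω|sinθ| = 0.0287·107·|sin 33.9°| = 1.7132 m/s.

1.71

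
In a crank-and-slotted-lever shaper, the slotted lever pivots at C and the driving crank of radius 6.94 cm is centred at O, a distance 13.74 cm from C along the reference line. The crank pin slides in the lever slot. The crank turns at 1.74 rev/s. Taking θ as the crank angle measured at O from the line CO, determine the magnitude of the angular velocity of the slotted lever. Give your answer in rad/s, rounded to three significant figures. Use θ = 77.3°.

2.71

ω = 10.93 rad/s (from 1.74 rev/s).
Crank pin A relative to C: A = (d + r cosθ, r sinθ); lever angle φ = atan2(r sinθ, d + r cosθ).
Differentiating tanφ: φ̇ = rω(d cosθ + r)/(d² + r² + 2dr cosθ).
d² + r² + 2dr cosθ = |CA|² = 0.0278878 m²;  d cosθ + r = +0.099607 m.
|ω_lever| = |0.0694·10.93·+0.099607| / 0.0278878 = 2.71 rad/s.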